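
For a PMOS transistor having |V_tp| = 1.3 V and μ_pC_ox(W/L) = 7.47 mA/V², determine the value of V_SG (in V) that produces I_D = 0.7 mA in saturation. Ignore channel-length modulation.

V_SG = 1.73 V

In saturation I_D = ½ k_p (V_SG − |V_tp|)², so V_SG − |V_tp| = √(2 I_D / k_p) = √(2 × 0.7 / 7.47) = 0.433 V.
V_SG = 1.3 + 0.433 = 1.73 V.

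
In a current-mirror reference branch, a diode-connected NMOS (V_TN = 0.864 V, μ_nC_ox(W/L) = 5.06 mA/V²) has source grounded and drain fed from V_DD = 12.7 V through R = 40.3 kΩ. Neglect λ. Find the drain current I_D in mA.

With gate tied to drain, V_GS = V_DS ≥ V_GS − V_TN, so the device is in saturation.
KCL at the drain: ½ k_n (V_GS − V_TN)² = (V_DD − V_GS)/R.
Let x = V_GS − 0.864. Then 102 x² + x − 11.84 = 0, giving x = 0.336 V (positive root), so V_GS = 1.2 V.
I_D = (V_DD − V_GS)/R = (12.7 − 1.2) / 40.3 = 0.285 mA.

I_D = 0.285 mA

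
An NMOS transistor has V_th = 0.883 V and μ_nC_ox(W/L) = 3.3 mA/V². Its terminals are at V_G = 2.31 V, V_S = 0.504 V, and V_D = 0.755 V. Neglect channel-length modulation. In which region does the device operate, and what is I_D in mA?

V_GS = V_G − V_S = 2.31 − 0.504 = 1.81 V; V_DS = V_D − V_S = 0.755 − 0.504 = 0.251 V.
V_ov = V_GS − V_th = 1.81 − 0.883 = 0.923 V.
Since V_DS = 0.251 V < V_ov = 0.923 V, the device is in the triode region.
I_D = k_n [V_ov · V_DS − ½ V_DS²] = 3.3 × [0.923 × 0.251 − 0.5 × 0.251²] = 0.661 mA.

Triode; I_D = 0.661 mA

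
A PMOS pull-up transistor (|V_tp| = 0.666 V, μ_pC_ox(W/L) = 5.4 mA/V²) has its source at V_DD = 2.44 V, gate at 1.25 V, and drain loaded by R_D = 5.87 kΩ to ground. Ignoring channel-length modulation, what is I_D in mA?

V_SG = V_DD − V_G = 2.44 − 1.25 = 1.19 V, so V_ov = 1.19 − 0.666 = 0.524 V.
Assume saturation: I_D = ½ k_p V_ov² = 0.5 × 5.4 × 0.524² = 0.741 mA, giving V_SD = V_DD − I_D R_D = 2.44 − 0.741 × 5.87 = -1.91 V.
But -1.91 V < V_ov = 0.524 V, so the device is actually in triode.
In triode I_D = k_p[V_ov V_SD − ½ V_SD²] and I_D = (V_DD − V_SD)/R_D. Equating: 15.8 V_SD² − 17.61 V_SD + 2.44 = 0, giving V_SD = 0.162 V (the root below V_ov).
I_D = (2.44 − 0.162) / 5.87 = 0.388 mA.

I_D = 0.388 mA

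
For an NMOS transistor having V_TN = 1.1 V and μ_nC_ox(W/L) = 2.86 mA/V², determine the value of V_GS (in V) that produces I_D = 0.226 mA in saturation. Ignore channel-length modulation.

V_GS = 1.50 V

In saturation I_D = ½ k_n (V_GS − V_TN)², so V_GS − V_TN = √(2 I_D / k_n) = √(2 × 0.226 / 2.86) = 0.398 V.
V_GS = 1.1 + 0.398 = 1.5 V.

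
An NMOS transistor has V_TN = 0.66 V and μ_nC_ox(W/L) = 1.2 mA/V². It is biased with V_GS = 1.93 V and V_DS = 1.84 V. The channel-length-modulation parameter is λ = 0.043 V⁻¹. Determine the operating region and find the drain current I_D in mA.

Saturation; I_D = 1.04 mA

V_ov = V_GS − V_TN = 1.93 − 0.66 = 1.27 V.
Since V_DS = 1.84 V ≥ V_ov = 1.27 V, the device is in saturation.
I_D = ½ k_n V_ov² (1 + λ V_DS) = 0.5 × 1.2 × 1.27² × (1 + 0.043 × 1.84) = 1.04 mA.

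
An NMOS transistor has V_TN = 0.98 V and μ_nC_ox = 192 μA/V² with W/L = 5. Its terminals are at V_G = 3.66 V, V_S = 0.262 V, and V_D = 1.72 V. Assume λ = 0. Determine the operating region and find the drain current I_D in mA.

V_GS = V_G − V_S = 3.66 − 0.262 = 3.4 V; V_DS = V_D − V_S = 1.72 − 0.262 = 1.46 V.
k_n = μ_nC_ox · (W/L) = 0.96 mA/V².
V_ov = V_GS − V_TN = 3.4 − 0.98 = 2.42 V.
Since V_DS = 1.46 V < V_ov = 2.42 V, the device is in the triode region.
I_D = k_n [V_ov · V_DS − ½ V_DS²] = 0.96 × [2.42 × 1.46 − 0.5 × 1.46²] = 2.36 mA.

Triode; I_D = 2.36 mA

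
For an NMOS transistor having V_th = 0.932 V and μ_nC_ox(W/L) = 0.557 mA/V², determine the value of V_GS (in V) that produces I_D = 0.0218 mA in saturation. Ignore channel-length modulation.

In saturation I_D = ½ k_n (V_GS − V_th)², so V_GS − V_th = √(2 I_D / k_n) = √(2 × 0.0218 / 0.557) = 0.28 V.
V_GS = 0.932 + 0.28 = 1.21 V.

V_GS = 1.21 V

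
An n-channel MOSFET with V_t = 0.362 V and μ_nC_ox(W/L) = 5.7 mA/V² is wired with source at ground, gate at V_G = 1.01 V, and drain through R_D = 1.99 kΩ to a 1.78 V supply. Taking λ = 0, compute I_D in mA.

V_GS = V_G = 1.01 V, so V_ov = 1.01 − 0.362 = 0.648 V.
Assume saturation: I_D = ½ k_n V_ov² = 0.5 × 5.7 × 0.648² = 1.2 mA, giving V_DS = V_DD − I_D R_D = 1.78 − 1.2 × 1.99 = -0.601 V.
But -0.601 V < V_ov = 0.648 V, so the device is actually in triode.
In triode I_D = k_n[V_ov V_DS − ½ V_DS²] and I_D = (V_DD − V_DS)/R_D. Equating: 5.67 V_DS² − 8.35 V_DS + 1.78 = 0, giving V_DS = 0.259 V (the root below V_ov).
I_D = (1.78 − 0.259) / 1.99 = 0.765 mA.

I_D = 0.765 mA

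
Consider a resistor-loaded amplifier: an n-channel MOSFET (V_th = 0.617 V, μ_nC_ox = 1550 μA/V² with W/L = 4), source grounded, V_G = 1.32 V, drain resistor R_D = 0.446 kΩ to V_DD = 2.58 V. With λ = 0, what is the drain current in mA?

I_D = 1.53 mA

V_GS = V_G = 1.32 V, so V_ov = 1.32 − 0.617 = 0.703 V.
k_n = μ_nC_ox · (W/L) = 6.2 mA/V².
Assume saturation: I_D = ½ k_n V_ov² = 0.5 × 6.2 × 0.703² = 1.53 mA, giving V_DS = V_DD − I_D R_D = 2.58 − 1.53 × 0.446 = 1.9 V.
V_DS = 1.9 V ≥ V_ov = 0.703 V, confirming saturation.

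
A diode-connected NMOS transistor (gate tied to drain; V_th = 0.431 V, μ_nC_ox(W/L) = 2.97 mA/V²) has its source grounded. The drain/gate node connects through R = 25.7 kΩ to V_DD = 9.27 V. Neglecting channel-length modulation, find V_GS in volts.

With gate tied to drain, V_GS = V_DS ≥ V_GS − V_th, so the device is in saturation.
KCL at the drain: ½ k_n (V_GS − V_th)² = (V_DD − V_GS)/R.
Let x = V_GS − 0.431. Then 38.2 x² + x − 8.839 = 0, giving x = 0.468 V (positive root), so V_GS = 0.899 V.
I_D = (V_DD − V_GS)/R = (9.27 − 0.899) / 25.7 = 0.326 mA.

V_GS = 0.899 V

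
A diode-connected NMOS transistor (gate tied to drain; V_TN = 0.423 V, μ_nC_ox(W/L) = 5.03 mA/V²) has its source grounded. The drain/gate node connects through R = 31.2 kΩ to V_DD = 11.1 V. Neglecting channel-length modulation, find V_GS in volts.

With gate tied to drain, V_GS = V_DS ≥ V_GS − V_TN, so the device is in saturation.
KCL at the drain: ½ k_n (V_GS − V_TN)² = (V_DD − V_GS)/R.
Let x = V_GS − 0.423. Then 78.5 x² + x − 10.68 = 0, giving x = 0.363 V (positive root), so V_GS = 0.786 V.
I_D = (V_DD − V_GS)/R = (11.1 − 0.786) / 31.2 = 0.331 mA.

V_GS = 0.786 V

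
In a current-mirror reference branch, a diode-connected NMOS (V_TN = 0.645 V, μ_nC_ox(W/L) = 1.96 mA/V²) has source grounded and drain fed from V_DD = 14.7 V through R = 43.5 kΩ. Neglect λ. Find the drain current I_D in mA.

With gate tied to drain, V_GS = V_DS ≥ V_GS − V_TN, so the device is in saturation.
KCL at the drain: ½ k_n (V_GS − V_TN)² = (V_DD − V_GS)/R.
Let x = V_GS − 0.645. Then 42.6 x² + x − 14.05 = 0, giving x = 0.563 V (positive root), so V_GS = 1.21 V.
I_D = (V_DD − V_GS)/R = (14.7 − 1.21) / 43.5 = 0.31 mA.

I_D = 0.310 mA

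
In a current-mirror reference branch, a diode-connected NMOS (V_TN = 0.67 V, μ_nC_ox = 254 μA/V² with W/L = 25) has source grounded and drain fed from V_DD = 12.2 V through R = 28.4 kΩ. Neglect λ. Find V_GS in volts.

V_GS = 1.02 V

With gate tied to drain, V_GS = V_DS ≥ V_GS − V_TN, so the device is in saturation.
k_n = μ_nC_ox · (W/L) = 6.35 mA/V².
KCL at the drain: ½ k_n (V_GS − V_TN)² = (V_DD − V_GS)/R.
Let x = V_GS − 0.67. Then 90.2 x² + x − 11.53 = 0, giving x = 0.352 V (positive root), so V_GS = 1.02 V.
I_D = (V_DD − V_GS)/R = (12.2 − 1.02) / 28.4 = 0.394 mA.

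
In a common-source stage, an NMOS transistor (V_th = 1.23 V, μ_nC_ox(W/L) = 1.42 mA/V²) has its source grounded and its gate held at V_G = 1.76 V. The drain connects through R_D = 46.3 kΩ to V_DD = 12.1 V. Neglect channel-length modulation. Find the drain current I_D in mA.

I_D = 0.199 mA

V_GS = V_G = 1.76 V, so V_ov = 1.76 − 1.23 = 0.53 V.
Assume saturation: I_D = ½ k_n V_ov² = 0.5 × 1.42 × 0.53² = 0.199 mA, giving V_DS = V_DD − I_D R_D = 12.1 − 0.199 × 46.3 = 2.87 V.
V_DS = 2.87 V ≥ V_ov = 0.53 V, confirming saturation.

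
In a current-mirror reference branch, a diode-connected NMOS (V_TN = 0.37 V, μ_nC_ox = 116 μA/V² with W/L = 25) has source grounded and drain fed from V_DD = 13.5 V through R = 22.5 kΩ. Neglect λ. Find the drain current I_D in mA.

I_D = 0.556 mA

With gate tied to drain, V_GS = V_DS ≥ V_GS − V_TN, so the device is in saturation.
k_n = μ_nC_ox · (W/L) = 2.9 mA/V².
KCL at the drain: ½ k_n (V_GS − V_TN)² = (V_DD − V_GS)/R.
Let x = V_GS − 0.37. Then 32.6 x² + x − 13.13 = 0, giving x = 0.619 V (positive root), so V_GS = 0.989 V.
I_D = (V_DD − V_GS)/R = (13.5 − 0.989) / 22.5 = 0.556 mA.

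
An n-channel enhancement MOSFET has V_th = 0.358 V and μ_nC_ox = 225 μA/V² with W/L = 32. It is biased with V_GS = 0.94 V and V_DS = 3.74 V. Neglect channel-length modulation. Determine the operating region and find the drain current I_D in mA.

k_n = μ_nC_ox · (W/L) = 7.2 mA/V².
V_ov = V_GS − V_th = 0.94 − 0.358 = 0.582 V.
Since V_DS = 3.74 V ≥ V_ov = 0.582 V, the device is in saturation.
I_D = ½ k_n V_ov² = 0.5 × 7.2 × 0.582² = 1.22 mA.

Saturation; I_D = 1.22 mA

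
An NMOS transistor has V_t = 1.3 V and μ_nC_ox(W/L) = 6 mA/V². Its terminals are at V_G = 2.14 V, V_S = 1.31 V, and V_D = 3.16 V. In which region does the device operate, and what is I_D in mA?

Cutoff; I_D = 0 mA

V_GS = V_G − V_S = 2.14 − 1.31 = 0.83 V; V_DS = V_D − V_S = 3.16 − 1.31 = 1.85 V.
V_GS = 0.83 V < V_t = 1.3 V, so the transistor is in cutoff.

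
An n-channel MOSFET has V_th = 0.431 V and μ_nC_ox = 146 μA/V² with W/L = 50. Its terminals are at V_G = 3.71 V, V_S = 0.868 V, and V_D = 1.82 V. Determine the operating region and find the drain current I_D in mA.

Triode; I_D = 13.4 mA

V_GS = V_G − V_S = 3.71 − 0.868 = 2.84 V; V_DS = V_D − V_S = 1.82 − 0.868 = 0.952 V.
k_n = μ_nC_ox · (W/L) = 7.3 mA/V².
V_ov = V_GS − V_th = 2.84 − 0.431 = 2.41 V.
Since V_DS = 0.952 V < V_ov = 2.41 V, the device is in the triode region.
I_D = k_n [V_ov · V_DS − ½ V_DS²] = 7.3 × [2.41 × 0.952 − 0.5 × 0.952²] = 13.4 mA.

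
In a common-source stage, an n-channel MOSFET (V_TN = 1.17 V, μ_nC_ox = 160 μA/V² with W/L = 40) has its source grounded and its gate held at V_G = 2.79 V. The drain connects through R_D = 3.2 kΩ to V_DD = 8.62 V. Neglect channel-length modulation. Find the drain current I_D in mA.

V_GS = V_G = 2.79 V, so V_ov = 2.79 − 1.17 = 1.62 V.
k_n = μ_nC_ox · (W/L) = 6.4 mA/V².
Assume saturation: I_D = ½ k_n V_ov² = 0.5 × 6.4 × 1.62² = 8.4 mA, giving V_DS = V_DD − I_D R_D = 8.62 − 8.4 × 3.2 = -18.3 V.
But -18.3 V < V_ov = 1.62 V, so the device is actually in triode.
In triode I_D = k_n[V_ov V_DS − ½ V_DS²] and I_D = (V_DD − V_DS)/R_D. Equating: 10.2 V_DS² − 34.18 V_DS + 8.62 = 0, giving V_DS = 0.275 V (the root below V_ov).
I_D = (8.62 − 0.275) / 3.2 = 2.61 mA.

I_D = 2.61 mA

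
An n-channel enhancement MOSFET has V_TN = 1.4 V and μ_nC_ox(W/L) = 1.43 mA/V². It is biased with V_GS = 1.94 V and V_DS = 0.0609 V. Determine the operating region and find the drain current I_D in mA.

Triode; I_D = 0.0444 mA

V_ov = V_GS − V_TN = 1.94 − 1.4 = 0.54 V.
Since V_DS = 0.0609 V < V_ov = 0.54 V, the device is in the triode region.
I_D = k_n [V_ov · V_DS − ½ V_DS²] = 1.43 × [0.54 × 0.0609 − 0.5 × 0.0609²] = 0.0444 mA.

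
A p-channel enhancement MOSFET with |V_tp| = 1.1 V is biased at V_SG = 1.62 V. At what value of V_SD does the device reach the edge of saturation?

The boundary between triode and saturation is V_SD = V_SG − |V_tp| = V_ov.
V_ov = 1.62 − 1.1 = 0.52 V.

V_SD,sat = 0.520 V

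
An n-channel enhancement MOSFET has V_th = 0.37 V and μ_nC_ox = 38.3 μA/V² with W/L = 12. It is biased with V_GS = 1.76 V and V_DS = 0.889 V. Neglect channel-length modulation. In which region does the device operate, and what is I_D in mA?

k_n = μ_nC_ox · (W/L) = 0.4596 mA/V².
V_ov = V_GS − V_th = 1.76 − 0.37 = 1.39 V.
Since V_DS = 0.889 V < V_ov = 1.39 V, the device is in the triode region.
I_D = k_n [V_ov · V_DS − ½ V_DS²] = 0.4596 × [1.39 × 0.889 − 0.5 × 0.889²] = 0.386 mA.

Triode; I_D = 0.386 mA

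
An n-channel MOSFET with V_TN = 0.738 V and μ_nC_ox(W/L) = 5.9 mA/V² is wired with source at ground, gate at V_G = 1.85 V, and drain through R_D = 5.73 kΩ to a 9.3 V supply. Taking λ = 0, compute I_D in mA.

I_D = 1.58 mA

V_GS = V_G = 1.85 V, so V_ov = 1.85 − 0.738 = 1.11 V.
Assume saturation: I_D = ½ k_n V_ov² = 0.5 × 5.9 × 1.11² = 3.65 mA, giving V_DS = V_DD − I_D R_D = 9.3 − 3.65 × 5.73 = -11.6 V.
But -11.6 V < V_ov = 1.11 V, so the device is actually in triode.
In triode I_D = k_n[V_ov V_DS − ½ V_DS²] and I_D = (V_DD − V_DS)/R_D. Equating: 16.9 V_DS² − 38.59 V_DS + 9.3 = 0, giving V_DS = 0.274 V (the root below V_ov).
I_D = (9.3 − 0.274) / 5.73 = 1.58 mA.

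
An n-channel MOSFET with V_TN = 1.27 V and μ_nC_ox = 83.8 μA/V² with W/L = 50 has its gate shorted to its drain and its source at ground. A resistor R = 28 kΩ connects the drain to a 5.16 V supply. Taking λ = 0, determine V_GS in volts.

With gate tied to drain, V_GS = V_DS ≥ V_GS − V_TN, so the device is in saturation.
k_n = μ_nC_ox · (W/L) = 4.19 mA/V².
KCL at the drain: ½ k_n (V_GS − V_TN)² = (V_DD − V_GS)/R.
Let x = V_GS − 1.27. Then 58.7 x² + x − 3.89 = 0, giving x = 0.249 V (positive root), so V_GS = 1.52 V.
I_D = (V_DD − V_GS)/R = (5.16 − 1.52) / 28 = 0.13 mA.

V_GS = 1.52 V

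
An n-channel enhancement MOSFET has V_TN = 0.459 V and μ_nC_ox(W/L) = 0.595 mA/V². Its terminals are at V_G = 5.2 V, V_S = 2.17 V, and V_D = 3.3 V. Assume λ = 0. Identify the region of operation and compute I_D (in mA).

Triode; I_D = 1.35 mA

V_GS = V_G − V_S = 5.2 − 2.17 = 3.03 V; V_DS = V_D − V_S = 3.3 − 2.17 = 1.13 V.
V_ov = V_GS − V_TN = 3.03 − 0.459 = 2.57 V.
Since V_DS = 1.13 V < V_ov = 2.57 V, the device is in the triode region.
I_D = k_n [V_ov · V_DS − ½ V_DS²] = 0.595 × [2.57 × 1.13 − 0.5 × 1.13²] = 1.35 mA.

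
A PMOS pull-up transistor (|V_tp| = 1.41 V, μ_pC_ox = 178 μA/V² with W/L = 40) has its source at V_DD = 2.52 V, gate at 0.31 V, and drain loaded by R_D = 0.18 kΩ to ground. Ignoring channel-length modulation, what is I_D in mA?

I_D = 2.28 mA

V_SG = V_DD − V_G = 2.52 − 0.31 = 2.21 V, so V_ov = 2.21 − 1.41 = 0.8 V.
k_p = μ_pC_ox · (W/L) = 7.12 mA/V².
Assume saturation: I_D = ½ k_p V_ov² = 0.5 × 7.12 × 0.8² = 2.28 mA, giving V_SD = V_DD − I_D R_D = 2.52 − 2.28 × 0.18 = 2.11 V.
V_SD = 2.11 V ≥ V_ov = 0.8 V, confirming saturation.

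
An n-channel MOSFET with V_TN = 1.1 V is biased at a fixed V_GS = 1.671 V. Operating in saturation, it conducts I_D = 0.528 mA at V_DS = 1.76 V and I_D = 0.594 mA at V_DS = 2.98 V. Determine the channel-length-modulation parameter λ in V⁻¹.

λ = 0.125 V⁻¹

With V_GS fixed, I_D ∝ (1 + λ V_DS) in saturation, so I_D2/I_D1 = (1 + λ V_DS2)/(1 + λ V_DS1).
0.594/0.528 = 1.125 = (1 + 2.98 λ)/(1 + 1.76 λ).
Solving: λ (I_D1 V_DS2 − I_D2 V_DS1) = I_D2 − I_D1, so λ = (0.594 − 0.528) / (0.528 × 2.98 − 0.594 × 1.76) = 0.066 / 0.528 = 0.125 V⁻¹.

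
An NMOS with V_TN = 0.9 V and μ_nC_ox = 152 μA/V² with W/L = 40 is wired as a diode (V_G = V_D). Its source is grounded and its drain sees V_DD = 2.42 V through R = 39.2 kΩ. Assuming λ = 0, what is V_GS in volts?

V_GS = 1.01 V

With gate tied to drain, V_GS = V_DS ≥ V_GS − V_TN, so the device is in saturation.
k_n = μ_nC_ox · (W/L) = 6.08 mA/V².
KCL at the drain: ½ k_n (V_GS − V_TN)² = (V_DD − V_GS)/R.
Let x = V_GS − 0.9. Then 119 x² + x − 1.52 = 0, giving x = 0.109 V (positive root), so V_GS = 1.01 V.
I_D = (V_DD − V_GS)/R = (2.42 − 1.01) / 39.2 = 0.036 mA.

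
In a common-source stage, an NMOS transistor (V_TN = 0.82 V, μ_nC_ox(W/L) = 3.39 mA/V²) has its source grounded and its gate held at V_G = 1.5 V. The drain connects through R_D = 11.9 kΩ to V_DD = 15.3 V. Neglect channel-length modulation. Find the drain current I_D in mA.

I_D = 0.784 mA

V_GS = V_G = 1.5 V, so V_ov = 1.5 − 0.82 = 0.68 V.
Assume saturation: I_D = ½ k_n V_ov² = 0.5 × 3.39 × 0.68² = 0.784 mA, giving V_DS = V_DD − I_D R_D = 15.3 − 0.784 × 11.9 = 5.97 V.
V_DS = 5.97 V ≥ V_ov = 0.68 V, confirming saturation.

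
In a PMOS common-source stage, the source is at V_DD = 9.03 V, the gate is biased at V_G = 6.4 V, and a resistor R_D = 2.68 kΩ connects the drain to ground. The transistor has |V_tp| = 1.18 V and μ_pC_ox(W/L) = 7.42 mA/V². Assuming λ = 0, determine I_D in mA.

I_D = 3.24 mA

V_SG = V_DD − V_G = 9.03 − 6.4 = 2.63 V, so V_ov = 2.63 − 1.18 = 1.45 V.
Assume saturation: I_D = ½ k_p V_ov² = 0.5 × 7.42 × 1.45² = 7.8 mA, giving V_SD = V_DD − I_D R_D = 9.03 − 7.8 × 2.68 = -11.9 V.
But -11.9 V < V_ov = 1.45 V, so the device is actually in triode.
In triode I_D = k_p[V_ov V_SD − ½ V_SD²] and I_D = (V_DD − V_SD)/R_D. Equating: 9.94 V_SD² − 29.83 V_SD + 9.03 = 0, giving V_SD = 0.342 V (the root below V_ov).
I_D = (9.03 − 0.342) / 2.68 = 3.24 mA.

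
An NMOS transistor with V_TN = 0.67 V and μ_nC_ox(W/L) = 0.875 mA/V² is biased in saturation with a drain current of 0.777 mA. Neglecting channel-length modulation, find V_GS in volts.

In saturation I_D = ½ k_n (V_GS − V_TN)², so V_GS − V_TN = √(2 I_D / k_n) = √(2 × 0.777 / 0.875) = 1.33 V.
V_GS = 0.67 + 1.33 = 2 V.

V_GS = 2.00 V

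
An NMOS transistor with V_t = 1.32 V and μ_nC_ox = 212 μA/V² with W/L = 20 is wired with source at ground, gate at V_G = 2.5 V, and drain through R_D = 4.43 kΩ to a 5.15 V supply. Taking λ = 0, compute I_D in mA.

V_GS = V_G = 2.5 V, so V_ov = 2.5 − 1.32 = 1.18 V.
k_n = μ_nC_ox · (W/L) = 4.24 mA/V².
Assume saturation: I_D = ½ k_n V_ov² = 0.5 × 4.24 × 1.18² = 2.95 mA, giving V_DS = V_DD − I_D R_D = 5.15 − 2.95 × 4.43 = -7.93 V.
But -7.93 V < V_ov = 1.18 V, so the device is actually in triode.
In triode I_D = k_n[V_ov V_DS − ½ V_DS²] and I_D = (V_DD − V_DS)/R_D. Equating: 9.39 V_DS² − 23.16 V_DS + 5.15 = 0, giving V_DS = 0.247 V (the root below V_ov).
I_D = (5.15 − 0.247) / 4.43 = 1.11 mA.

I_D = 1.11 mA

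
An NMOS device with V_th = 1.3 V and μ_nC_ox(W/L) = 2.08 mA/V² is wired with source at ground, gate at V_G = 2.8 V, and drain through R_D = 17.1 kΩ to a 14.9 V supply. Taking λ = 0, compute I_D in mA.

V_GS = V_G = 2.8 V, so V_ov = 2.8 − 1.3 = 1.5 V.
Assume saturation: I_D = ½ k_n V_ov² = 0.5 × 2.08 × 1.5² = 2.34 mA, giving V_DS = V_DD − I_D R_D = 14.9 − 2.34 × 17.1 = -25.1 V.
But -25.1 V < V_ov = 1.5 V, so the device is actually in triode.
In triode I_D = k_n[V_ov V_DS − ½ V_DS²] and I_D = (V_DD − V_DS)/R_D. Equating: 17.8 V_DS² − 54.35 V_DS + 14.9 = 0, giving V_DS = 0.304 V (the root below V_ov).
I_D = (14.9 − 0.304) / 17.1 = 0.854 mA.

I_D = 0.854 mA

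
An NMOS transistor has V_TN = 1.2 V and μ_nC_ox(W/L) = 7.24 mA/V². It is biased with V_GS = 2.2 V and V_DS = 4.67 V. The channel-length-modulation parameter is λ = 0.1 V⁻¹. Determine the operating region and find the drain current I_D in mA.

Saturation; I_D = 5.31 mA

V_ov = V_GS − V_TN = 2.2 − 1.2 = 1 V.
Since V_DS = 4.67 V ≥ V_ov = 1 V, the device is in saturation.
I_D = ½ k_n V_ov² (1 + λ V_DS) = 0.5 × 7.24 × 1² × (1 + 0.1 × 4.67) = 5.31 mA.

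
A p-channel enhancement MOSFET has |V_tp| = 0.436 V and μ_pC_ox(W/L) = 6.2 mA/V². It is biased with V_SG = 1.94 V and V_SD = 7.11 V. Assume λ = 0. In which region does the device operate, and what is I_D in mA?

Saturation; I_D = 7.01 mA

V_ov = V_SG − |V_tp| = 1.94 − 0.436 = 1.5 V.
Since V_SD = 7.11 V ≥ V_ov = 1.5 V, the device is in saturation.
I_D = ½ k_p V_ov² = 0.5 × 6.2 × 1.5² = 7.01 mA.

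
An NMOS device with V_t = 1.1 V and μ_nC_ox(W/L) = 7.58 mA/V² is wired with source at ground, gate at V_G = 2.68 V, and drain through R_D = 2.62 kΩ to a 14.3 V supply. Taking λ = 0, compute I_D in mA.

I_D = 5.26 mA

V_GS = V_G = 2.68 V, so V_ov = 2.68 − 1.1 = 1.58 V.
Assume saturation: I_D = ½ k_n V_ov² = 0.5 × 7.58 × 1.58² = 9.46 mA, giving V_DS = V_DD − I_D R_D = 14.3 − 9.46 × 2.62 = -10.5 V.
But -10.5 V < V_ov = 1.58 V, so the device is actually in triode.
In triode I_D = k_n[V_ov V_DS − ½ V_DS²] and I_D = (V_DD − V_DS)/R_D. Equating: 9.93 V_DS² − 32.38 V_DS + 14.3 = 0, giving V_DS = 0.527 V (the root below V_ov).
I_D = (14.3 − 0.527) / 2.62 = 5.26 mA.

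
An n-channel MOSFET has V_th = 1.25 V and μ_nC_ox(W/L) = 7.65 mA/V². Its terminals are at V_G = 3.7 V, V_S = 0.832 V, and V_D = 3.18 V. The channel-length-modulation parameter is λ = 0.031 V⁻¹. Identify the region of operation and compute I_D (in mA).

Saturation; I_D = 10.7 mA

V_GS = V_G − V_S = 3.7 − 0.832 = 2.87 V; V_DS = V_D − V_S = 3.18 − 0.832 = 2.35 V.
V_ov = V_GS − V_th = 2.87 − 1.25 = 1.62 V.
Since V_DS = 2.35 V ≥ V_ov = 1.62 V, the device is in saturation.
I_D = ½ k_n V_ov² (1 + λ V_DS) = 0.5 × 7.65 × 1.62² × (1 + 0.031 × 2.35) = 10.7 mA.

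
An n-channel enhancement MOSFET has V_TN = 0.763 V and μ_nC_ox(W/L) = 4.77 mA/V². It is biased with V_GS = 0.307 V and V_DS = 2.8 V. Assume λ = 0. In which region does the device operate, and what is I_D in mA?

Cutoff; I_D = 0 mA

V_GS = 0.307 V < V_TN = 0.763 V, so the transistor is in cutoff.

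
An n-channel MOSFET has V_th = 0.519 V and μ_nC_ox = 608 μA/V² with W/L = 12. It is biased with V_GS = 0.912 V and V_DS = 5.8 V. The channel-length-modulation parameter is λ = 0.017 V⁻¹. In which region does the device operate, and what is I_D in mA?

k_n = μ_nC_ox · (W/L) = 7.296 mA/V².
V_ov = V_GS − V_th = 0.912 − 0.519 = 0.393 V.
Since V_DS = 5.8 V ≥ V_ov = 0.393 V, the device is in saturation.
I_D = ½ k_n V_ov² (1 + λ V_DS) = 0.5 × 7.296 × 0.393² × (1 + 0.017 × 5.8) = 0.619 mA.

Saturation; I_D = 0.619 mA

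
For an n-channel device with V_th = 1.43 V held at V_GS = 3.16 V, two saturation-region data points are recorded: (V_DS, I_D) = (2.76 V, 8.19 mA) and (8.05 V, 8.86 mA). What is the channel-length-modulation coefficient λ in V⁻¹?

With V_GS fixed, I_D ∝ (1 + λ V_DS) in saturation, so I_D2/I_D1 = (1 + λ V_DS2)/(1 + λ V_DS1).
8.86/8.19 = 1.082 = (1 + 8.05 λ)/(1 + 2.76 λ).
Solving: λ (I_D1 V_DS2 − I_D2 V_DS1) = I_D2 − I_D1, so λ = (8.86 − 8.19) / (8.19 × 8.05 − 8.86 × 2.76) = 0.67 / 41.5 = 0.0162 V⁻¹.

λ = 0.0162 V⁻¹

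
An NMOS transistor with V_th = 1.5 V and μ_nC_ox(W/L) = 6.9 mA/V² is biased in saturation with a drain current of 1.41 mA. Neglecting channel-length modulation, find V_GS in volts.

V_GS = 2.14 V

In saturation I_D = ½ k_n (V_GS − V_th)², so V_GS − V_th = √(2 I_D / k_n) = √(2 × 1.41 / 6.9) = 0.639 V.
V_GS = 1.5 + 0.639 = 2.14 V.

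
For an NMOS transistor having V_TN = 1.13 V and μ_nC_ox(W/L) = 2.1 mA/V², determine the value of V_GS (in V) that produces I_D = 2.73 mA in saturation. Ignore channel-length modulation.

In saturation I_D = ½ k_n (V_GS − V_TN)², so V_GS − V_TN = √(2 I_D / k_n) = √(2 × 2.73 / 2.1) = 1.61 V.
V_GS = 1.13 + 1.61 = 2.74 V.

V_GS = 2.74 V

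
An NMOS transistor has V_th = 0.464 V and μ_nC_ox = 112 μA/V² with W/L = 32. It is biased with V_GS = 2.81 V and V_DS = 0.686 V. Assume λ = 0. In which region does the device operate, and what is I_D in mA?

k_n = μ_nC_ox · (W/L) = 3.584 mA/V².
V_ov = V_GS − V_th = 2.81 − 0.464 = 2.35 V.
Since V_DS = 0.686 V < V_ov = 2.35 V, the device is in the triode region.
I_D = k_n [V_ov · V_DS − ½ V_DS²] = 3.584 × [2.35 × 0.686 − 0.5 × 0.686²] = 4.92 mA.

Triode; I_D = 4.92 mA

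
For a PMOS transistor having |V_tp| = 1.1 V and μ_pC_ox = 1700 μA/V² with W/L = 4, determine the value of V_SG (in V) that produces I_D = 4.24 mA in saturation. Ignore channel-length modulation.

V_SG = 2.22 V

k_p = μ_pC_ox · (W/L) = 6.8 mA/V².
In saturation I_D = ½ k_p (V_SG − |V_tp|)², so V_SG − |V_tp| = √(2 I_D / k_p) = √(2 × 4.24 / 6.8) = 1.12 V.
V_SG = 1.1 + 1.12 = 2.22 V.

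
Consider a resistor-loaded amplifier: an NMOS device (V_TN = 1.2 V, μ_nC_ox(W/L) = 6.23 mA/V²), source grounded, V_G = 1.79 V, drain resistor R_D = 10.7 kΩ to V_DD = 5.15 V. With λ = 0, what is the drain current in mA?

V_GS = V_G = 1.79 V, so V_ov = 1.79 − 1.2 = 0.59 V.
Assume saturation: I_D = ½ k_n V_ov² = 0.5 × 6.23 × 0.59² = 1.08 mA, giving V_DS = V_DD − I_D R_D = 5.15 − 1.08 × 10.7 = -6.45 V.
But -6.45 V < V_ov = 0.59 V, so the device is actually in triode.
In triode I_D = k_n[V_ov V_DS − ½ V_DS²] and I_D = (V_DD − V_DS)/R_D. Equating: 33.3 V_DS² − 40.33 V_DS + 5.15 = 0, giving V_DS = 0.145 V (the root below V_ov).
I_D = (5.15 − 0.145) / 10.7 = 0.468 mA.

I_D = 0.468 mA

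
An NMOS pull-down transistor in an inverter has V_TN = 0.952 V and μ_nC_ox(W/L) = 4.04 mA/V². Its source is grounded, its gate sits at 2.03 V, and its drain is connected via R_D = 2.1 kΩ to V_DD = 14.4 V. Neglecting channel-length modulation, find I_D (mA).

I_D = 2.35 mA

V_GS = V_G = 2.03 V, so V_ov = 2.03 − 0.952 = 1.08 V.
Assume saturation: I_D = ½ k_n V_ov² = 0.5 × 4.04 × 1.08² = 2.35 mA, giving V_DS = V_DD − I_D R_D = 14.4 − 2.35 × 2.1 = 9.47 V.
V_DS = 9.47 V ≥ V_ov = 1.08 V, confirming saturation.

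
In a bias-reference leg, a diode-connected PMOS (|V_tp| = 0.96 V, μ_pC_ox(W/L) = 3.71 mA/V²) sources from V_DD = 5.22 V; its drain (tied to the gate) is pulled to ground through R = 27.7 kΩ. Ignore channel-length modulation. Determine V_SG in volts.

With gate tied to drain, V_SG = V_SD ≥ V_SG − |V_tp|, so the device is in saturation.
KCL at the drain: ½ k_p (V_SG − |V_tp|)² = (V_DD − V_SG)/R.
Let x = V_SG − 0.96. Then 51.4 x² + x − 4.26 = 0, giving x = 0.278 V (positive root), so V_SG = 1.24 V.
I_D = (V_DD − V_SG)/R = (5.22 − 1.24) / 27.7 = 0.144 mA.

V_SG = 1.24 V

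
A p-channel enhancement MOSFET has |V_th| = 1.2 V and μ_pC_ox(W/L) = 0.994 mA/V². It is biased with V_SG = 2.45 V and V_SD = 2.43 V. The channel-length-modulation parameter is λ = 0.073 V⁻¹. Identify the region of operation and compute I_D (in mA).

V_ov = V_SG − |V_th| = 2.45 − 1.2 = 1.25 V.
Since V_SD = 2.43 V ≥ V_ov = 1.25 V, the device is in saturation.
I_D = ½ k_p V_ov² (1 + λ V_SD) = 0.5 × 0.994 × 1.25² × (1 + 0.073 × 2.43) = 0.914 mA.

Saturation; I_D = 0.914 mA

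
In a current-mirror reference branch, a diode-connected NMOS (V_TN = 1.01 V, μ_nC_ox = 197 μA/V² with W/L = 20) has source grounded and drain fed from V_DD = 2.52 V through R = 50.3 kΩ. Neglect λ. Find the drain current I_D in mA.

I_D = 0.0277 mA

With gate tied to drain, V_GS = V_DS ≥ V_GS − V_TN, so the device is in saturation.
k_n = μ_nC_ox · (W/L) = 3.94 mA/V².
KCL at the drain: ½ k_n (V_GS − V_TN)² = (V_DD − V_GS)/R.
Let x = V_GS − 1.01. Then 99.1 x² + x − 1.51 = 0, giving x = 0.119 V (positive root), so V_GS = 1.13 V.
I_D = (V_DD − V_GS)/R = (2.52 − 1.13) / 50.3 = 0.0277 mA.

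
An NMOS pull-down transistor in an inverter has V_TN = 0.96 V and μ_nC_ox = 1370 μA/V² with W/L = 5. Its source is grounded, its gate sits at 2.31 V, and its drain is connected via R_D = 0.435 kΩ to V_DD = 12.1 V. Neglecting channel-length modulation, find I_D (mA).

V_GS = V_G = 2.31 V, so V_ov = 2.31 − 0.96 = 1.35 V.
k_n = μ_nC_ox · (W/L) = 6.85 mA/V².
Assume saturation: I_D = ½ k_n V_ov² = 0.5 × 6.85 × 1.35² = 6.24 mA, giving V_DS = V_DD − I_D R_D = 12.1 − 6.24 × 0.435 = 9.38 V.
V_DS = 9.38 V ≥ V_ov = 1.35 V, confirming saturation.

I_D = 6.24 mA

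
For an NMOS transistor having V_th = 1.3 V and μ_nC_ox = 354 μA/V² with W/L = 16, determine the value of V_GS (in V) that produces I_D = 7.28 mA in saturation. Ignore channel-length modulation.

k_n = μ_nC_ox · (W/L) = 5.664 mA/V².
In saturation I_D = ½ k_n (V_GS − V_th)², so V_GS − V_th = √(2 I_D / k_n) = √(2 × 7.28 / 5.664) = 1.6 V.
V_GS = 1.3 + 1.6 = 2.9 V.

V_GS = 2.90 V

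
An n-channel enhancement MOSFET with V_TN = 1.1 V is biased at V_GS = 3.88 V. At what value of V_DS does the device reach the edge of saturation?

The boundary between triode and saturation is V_DS = V_GS − V_TN = V_ov.
V_ov = 3.88 − 1.1 = 2.78 V.

V_DS,sat = 2.78 V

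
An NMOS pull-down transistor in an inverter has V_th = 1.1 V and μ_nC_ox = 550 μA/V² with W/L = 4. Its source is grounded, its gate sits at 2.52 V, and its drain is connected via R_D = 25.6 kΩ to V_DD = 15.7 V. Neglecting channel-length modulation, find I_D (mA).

I_D = 0.605 mA

V_GS = V_G = 2.52 V, so V_ov = 2.52 − 1.1 = 1.42 V.
k_n = μ_nC_ox · (W/L) = 2.2 mA/V².
Assume saturation: I_D = ½ k_n V_ov² = 0.5 × 2.2 × 1.42² = 2.22 mA, giving V_DS = V_DD − I_D R_D = 15.7 − 2.22 × 25.6 = -41.1 V.
But -41.1 V < V_ov = 1.42 V, so the device is actually in triode.
In triode I_D = k_n[V_ov V_DS − ½ V_DS²] and I_D = (V_DD − V_DS)/R_D. Equating: 28.2 V_DS² − 80.97 V_DS + 15.7 = 0, giving V_DS = 0.209 V (the root below V_ov).
I_D = (15.7 − 0.209) / 25.6 = 0.605 mA.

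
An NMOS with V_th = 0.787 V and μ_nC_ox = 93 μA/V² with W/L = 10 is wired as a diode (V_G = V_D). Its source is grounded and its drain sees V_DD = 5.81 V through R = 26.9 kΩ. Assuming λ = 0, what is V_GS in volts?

With gate tied to drain, V_GS = V_DS ≥ V_GS − V_th, so the device is in saturation.
k_n = μ_nC_ox · (W/L) = 0.93 mA/V².
KCL at the drain: ½ k_n (V_GS − V_th)² = (V_DD − V_GS)/R.
Let x = V_GS − 0.787. Then 12.5 x² + x − 5.023 = 0, giving x = 0.595 V (positive root), so V_GS = 1.38 V.
I_D = (V_DD − V_GS)/R = (5.81 − 1.38) / 26.9 = 0.165 mA.

V_GS = 1.38 V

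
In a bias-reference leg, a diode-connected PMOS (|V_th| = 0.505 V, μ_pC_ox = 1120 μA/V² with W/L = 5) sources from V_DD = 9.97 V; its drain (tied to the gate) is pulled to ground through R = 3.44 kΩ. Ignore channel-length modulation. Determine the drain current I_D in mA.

With gate tied to drain, V_SG = V_SD ≥ V_SG − |V_th|, so the device is in saturation.
k_p = μ_pC_ox · (W/L) = 5.6 mA/V².
KCL at the drain: ½ k_p (V_SG − |V_th|)² = (V_DD − V_SG)/R.
Let x = V_SG − 0.505. Then 9.63 x² + x − 9.465 = 0, giving x = 0.941 V (positive root), so V_SG = 1.45 V.
I_D = (V_DD − V_SG)/R = (9.97 − 1.45) / 3.44 = 2.48 mA.

I_D = 2.48 mA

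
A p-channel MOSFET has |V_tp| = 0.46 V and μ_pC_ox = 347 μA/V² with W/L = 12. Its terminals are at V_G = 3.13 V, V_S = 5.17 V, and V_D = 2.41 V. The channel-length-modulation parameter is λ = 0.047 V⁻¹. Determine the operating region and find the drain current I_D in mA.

Saturation; I_D = 5.87 mA

V_SG = V_S − V_G = 5.17 − 3.13 = 2.04 V; V_SD = V_S − V_D = 5.17 − 2.41 = 2.76 V.
k_p = μ_pC_ox · (W/L) = 4.164 mA/V².
V_ov = V_SG − |V_tp| = 2.04 − 0.46 = 1.58 V.
Since V_SD = 2.76 V ≥ V_ov = 1.58 V, the device is in saturation.
I_D = ½ k_p V_ov² (1 + λ V_SD) = 0.5 × 4.164 × 1.58² × (1 + 0.047 × 2.76) = 5.87 mA.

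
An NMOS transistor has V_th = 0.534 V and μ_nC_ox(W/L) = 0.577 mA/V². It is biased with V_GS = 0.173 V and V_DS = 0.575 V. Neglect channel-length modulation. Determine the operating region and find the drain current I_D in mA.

Cutoff; I_D = 0 mA

V_GS = 0.173 V < V_th = 0.534 V, so the transistor is in cutoff.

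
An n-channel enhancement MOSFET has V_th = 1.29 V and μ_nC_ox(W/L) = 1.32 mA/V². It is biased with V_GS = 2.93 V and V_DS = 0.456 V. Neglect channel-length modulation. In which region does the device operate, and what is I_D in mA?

Triode; I_D = 0.850 mA

V_ov = V_GS − V_th = 2.93 − 1.29 = 1.64 V.
Since V_DS = 0.456 V < V_ov = 1.64 V, the device is in the triode region.
I_D = k_n [V_ov · V_DS − ½ V_DS²] = 1.32 × [1.64 × 0.456 − 0.5 × 0.456²] = 0.85 mA.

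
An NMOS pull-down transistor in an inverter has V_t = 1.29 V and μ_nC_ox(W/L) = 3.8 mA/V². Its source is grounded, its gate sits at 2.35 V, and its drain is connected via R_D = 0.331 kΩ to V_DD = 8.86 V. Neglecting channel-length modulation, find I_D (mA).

I_D = 2.13 mA

V_GS = V_G = 2.35 V, so V_ov = 2.35 − 1.29 = 1.06 V.
Assume saturation: I_D = ½ k_n V_ov² = 0.5 × 3.8 × 1.06² = 2.13 mA, giving V_DS = V_DD − I_D R_D = 8.86 − 2.13 × 0.331 = 8.15 V.
V_DS = 8.15 V ≥ V_ov = 1.06 V, confirming saturation.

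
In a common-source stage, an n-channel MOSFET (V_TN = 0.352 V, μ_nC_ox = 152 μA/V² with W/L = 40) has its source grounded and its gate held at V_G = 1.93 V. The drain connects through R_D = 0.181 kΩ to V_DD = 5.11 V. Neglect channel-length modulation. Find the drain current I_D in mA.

V_GS = V_G = 1.93 V, so V_ov = 1.93 − 0.352 = 1.58 V.
k_n = μ_nC_ox · (W/L) = 6.08 mA/V².
Assume saturation: I_D = ½ k_n V_ov² = 0.5 × 6.08 × 1.58² = 7.57 mA, giving V_DS = V_DD − I_D R_D = 5.11 − 7.57 × 0.181 = 3.74 V.
V_DS = 3.74 V ≥ V_ov = 1.58 V, confirming saturation.

I_D = 7.57 mA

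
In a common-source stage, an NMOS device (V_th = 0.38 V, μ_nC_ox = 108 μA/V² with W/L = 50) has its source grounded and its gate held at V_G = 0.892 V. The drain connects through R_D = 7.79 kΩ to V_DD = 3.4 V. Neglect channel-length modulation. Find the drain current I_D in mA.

I_D = 0.413 mA

V_GS = V_G = 0.892 V, so V_ov = 0.892 − 0.38 = 0.512 V.
k_n = μ_nC_ox · (W/L) = 5.4 mA/V².
Assume saturation: I_D = ½ k_n V_ov² = 0.5 × 5.4 × 0.512² = 0.708 mA, giving V_DS = V_DD − I_D R_D = 3.4 − 0.708 × 7.79 = -2.11 V.
But -2.11 V < V_ov = 0.512 V, so the device is actually in triode.
In triode I_D = k_n[V_ov V_DS − ½ V_DS²] and I_D = (V_DD − V_DS)/R_D. Equating: 21 V_DS² − 22.54 V_DS + 3.4 = 0, giving V_DS = 0.182 V (the root below V_ov).
I_D = (3.4 − 0.182) / 7.79 = 0.413 mA.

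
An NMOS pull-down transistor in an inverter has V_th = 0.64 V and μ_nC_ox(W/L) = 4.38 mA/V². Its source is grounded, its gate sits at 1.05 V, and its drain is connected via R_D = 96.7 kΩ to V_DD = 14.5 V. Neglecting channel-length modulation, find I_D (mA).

V_GS = V_G = 1.05 V, so V_ov = 1.05 − 0.64 = 0.41 V.
Assume saturation: I_D = ½ k_n V_ov² = 0.5 × 4.38 × 0.41² = 0.368 mA, giving V_DS = V_DD − I_D R_D = 14.5 − 0.368 × 96.7 = -21.1 V.
But -21.1 V < V_ov = 0.41 V, so the device is actually in triode.
In triode I_D = k_n[V_ov V_DS − ½ V_DS²] and I_D = (V_DD − V_DS)/R_D. Equating: 212 V_DS² − 174.7 V_DS + 14.5 = 0, giving V_DS = 0.0937 V (the root below V_ov).
I_D = (14.5 − 0.0937) / 96.7 = 0.149 mA.

I_D = 0.149 mA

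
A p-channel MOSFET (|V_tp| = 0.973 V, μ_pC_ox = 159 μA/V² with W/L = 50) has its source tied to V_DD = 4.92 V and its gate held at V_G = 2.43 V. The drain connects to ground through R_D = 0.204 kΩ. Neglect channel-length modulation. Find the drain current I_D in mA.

I_D = 9.15 mA

V_SG = V_DD − V_G = 4.92 − 2.43 = 2.49 V, so V_ov = 2.49 − 0.973 = 1.52 V.
k_p = μ_pC_ox · (W/L) = 7.95 mA/V².
Assume saturation: I_D = ½ k_p V_ov² = 0.5 × 7.95 × 1.52² = 9.15 mA, giving V_SD = V_DD − I_D R_D = 4.92 − 9.15 × 0.204 = 3.05 V.
V_SD = 3.05 V ≥ V_ov = 1.52 V, confirming saturation.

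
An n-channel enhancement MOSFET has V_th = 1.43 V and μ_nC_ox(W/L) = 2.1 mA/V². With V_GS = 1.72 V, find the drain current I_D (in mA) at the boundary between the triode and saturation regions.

I_D = 0.0883 mA

At the boundary V_DS = V_ov = V_GS − V_th = 1.72 − 1.43 = 0.29 V.
I_D = ½ k_n V_ov² = 0.5 × 2.1 × 0.29² = 0.0883 mA.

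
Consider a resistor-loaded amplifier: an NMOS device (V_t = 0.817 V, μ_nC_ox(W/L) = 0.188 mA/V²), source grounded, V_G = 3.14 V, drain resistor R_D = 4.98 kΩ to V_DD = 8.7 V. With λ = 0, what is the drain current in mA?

V_GS = V_G = 3.14 V, so V_ov = 3.14 − 0.817 = 2.32 V.
Assume saturation: I_D = ½ k_n V_ov² = 0.5 × 0.188 × 2.32² = 0.507 mA, giving V_DS = V_DD − I_D R_D = 8.7 − 0.507 × 4.98 = 6.17 V.
V_DS = 6.17 V ≥ V_ov = 2.32 V, confirming saturation.

I_D = 0.507 mA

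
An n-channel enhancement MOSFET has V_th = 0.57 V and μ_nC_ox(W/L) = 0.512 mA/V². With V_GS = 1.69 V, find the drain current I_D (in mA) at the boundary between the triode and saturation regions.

I_D = 0.321 mA

At the boundary V_DS = V_ov = V_GS − V_th = 1.69 − 0.57 = 1.12 V.
I_D = ½ k_n V_ov² = 0.5 × 0.512 × 1.12² = 0.321 mA.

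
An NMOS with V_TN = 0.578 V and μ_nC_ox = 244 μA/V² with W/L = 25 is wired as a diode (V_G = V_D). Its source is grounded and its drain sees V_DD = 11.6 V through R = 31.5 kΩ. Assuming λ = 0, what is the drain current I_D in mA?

With gate tied to drain, V_GS = V_DS ≥ V_GS − V_TN, so the device is in saturation.
k_n = μ_nC_ox · (W/L) = 6.1 mA/V².
KCL at the drain: ½ k_n (V_GS − V_TN)² = (V_DD − V_GS)/R.
Let x = V_GS − 0.578. Then 96.1 x² + x − 11.02 = 0, giving x = 0.334 V (positive root), so V_GS = 0.912 V.
I_D = (V_DD − V_GS)/R = (11.6 − 0.912) / 31.5 = 0.339 mA.

I_D = 0.339 mA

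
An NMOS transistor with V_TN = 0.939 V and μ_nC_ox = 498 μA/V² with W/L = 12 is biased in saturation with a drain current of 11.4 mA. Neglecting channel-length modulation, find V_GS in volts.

V_GS = 2.89 V

k_n = μ_nC_ox · (W/L) = 5.976 mA/V².
In saturation I_D = ½ k_n (V_GS − V_TN)², so V_GS − V_TN = √(2 I_D / k_n) = √(2 × 11.4 / 5.976) = 1.95 V.
V_GS = 0.939 + 1.95 = 2.89 V.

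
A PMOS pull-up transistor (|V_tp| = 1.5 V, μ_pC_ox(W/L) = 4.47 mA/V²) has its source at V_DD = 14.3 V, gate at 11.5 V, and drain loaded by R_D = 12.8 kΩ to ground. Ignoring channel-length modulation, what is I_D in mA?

I_D = 1.10 mA

V_SG = V_DD − V_G = 14.3 − 11.5 = 2.8 V, so V_ov = 2.8 − 1.5 = 1.3 V.
Assume saturation: I_D = ½ k_p V_ov² = 0.5 × 4.47 × 1.3² = 3.78 mA, giving V_SD = V_DD − I_D R_D = 14.3 − 3.78 × 12.8 = -34 V.
But -34 V < V_ov = 1.3 V, so the device is actually in triode.
In triode I_D = k_p[V_ov V_SD − ½ V_SD²] and I_D = (V_DD − V_SD)/R_D. Equating: 28.6 V_SD² − 75.38 V_SD + 14.3 = 0, giving V_SD = 0.206 V (the root below V_ov).
I_D = (14.3 − 0.206) / 12.8 = 1.1 mA.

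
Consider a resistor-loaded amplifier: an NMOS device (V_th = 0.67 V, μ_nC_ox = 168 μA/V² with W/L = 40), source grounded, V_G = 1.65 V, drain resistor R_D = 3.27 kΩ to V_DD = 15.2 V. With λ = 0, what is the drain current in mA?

V_GS = V_G = 1.65 V, so V_ov = 1.65 − 0.67 = 0.98 V.
k_n = μ_nC_ox · (W/L) = 6.72 mA/V².
Assume saturation: I_D = ½ k_n V_ov² = 0.5 × 6.72 × 0.98² = 3.23 mA, giving V_DS = V_DD − I_D R_D = 15.2 − 3.23 × 3.27 = 4.65 V.
V_DS = 4.65 V ≥ V_ov = 0.98 V, confirming saturation.

I_D = 3.23 mA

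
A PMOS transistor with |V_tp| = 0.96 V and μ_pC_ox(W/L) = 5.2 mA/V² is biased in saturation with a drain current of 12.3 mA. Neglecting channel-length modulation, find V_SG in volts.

V_SG = 3.14 V

In saturation I_D = ½ k_p (V_SG − |V_tp|)², so V_SG − |V_tp| = √(2 I_D / k_p) = √(2 × 12.3 / 5.2) = 2.18 V.
V_SG = 0.96 + 2.18 = 3.14 V.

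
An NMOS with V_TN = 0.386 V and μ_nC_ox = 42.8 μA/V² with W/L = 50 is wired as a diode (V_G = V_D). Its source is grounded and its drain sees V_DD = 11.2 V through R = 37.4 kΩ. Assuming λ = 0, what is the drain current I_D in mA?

I_D = 0.276 mA

With gate tied to drain, V_GS = V_DS ≥ V_GS − V_TN, so the device is in saturation.
k_n = μ_nC_ox · (W/L) = 2.14 mA/V².
KCL at the drain: ½ k_n (V_GS − V_TN)² = (V_DD − V_GS)/R.
Let x = V_GS − 0.386. Then 40 x² + x − 10.81 = 0, giving x = 0.507 V (positive root), so V_GS = 0.893 V.
I_D = (V_DD − V_GS)/R = (11.2 − 0.893) / 37.4 = 0.276 mA.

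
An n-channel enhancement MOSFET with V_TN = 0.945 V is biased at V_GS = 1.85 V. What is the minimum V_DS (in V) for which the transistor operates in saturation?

V_DS,sat = 0.905 V

The boundary between triode and saturation is V_DS = V_GS − V_TN = V_ov.
V_ov = 1.85 − 0.945 = 0.905 V.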